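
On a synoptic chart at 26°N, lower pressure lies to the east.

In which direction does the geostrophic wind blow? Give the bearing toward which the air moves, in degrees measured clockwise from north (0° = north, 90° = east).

180°

The pressure-gradient force points toward the east (bearing 090°).
Geostrophic balance: in the Northern Hemisphere the Coriolis force deflects motion to the right, so the geostrophic wind blows 90° to the right of the pressure-gradient force (low pressure on the left).
Rotating 090° by 90° clockwise gives 180° — the wind blows toward the south.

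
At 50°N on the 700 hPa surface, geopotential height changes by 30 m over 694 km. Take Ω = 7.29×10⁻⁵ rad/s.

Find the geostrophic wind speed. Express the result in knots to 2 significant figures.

7.4 knots

Coriolis parameter at 50°N:
f = 2Ω sin φ = 2 × 7.29×10⁻⁵ × sin 50° = 1.12×10⁻⁴ s⁻¹
Height gradient: |∂Z/∂n| = 30 m / 694000 m = 4.32×10⁻⁵
On a pressure surface, geostrophic balance gives V_g = (g/f)|∂Z/∂n|:
V_g = 9.81 × 4.32×10⁻⁵ / 1.12×10⁻⁴ = 3.80 m/s
Converting: 3.80 m/s × 1.944 = 7.4 knots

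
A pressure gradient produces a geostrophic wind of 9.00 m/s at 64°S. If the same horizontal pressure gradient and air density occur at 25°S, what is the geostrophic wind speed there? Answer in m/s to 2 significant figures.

19 m/s

With the same pressure gradient and density, V_g ∝ 1/f ∝ 1/sin φ.
V₂ = V₁ · sin φ₁ / sin φ₂ = 9.00 × sin 64° / sin 25°
V₂ = 9.00 × 0.8988/0.4226 = 19 m/s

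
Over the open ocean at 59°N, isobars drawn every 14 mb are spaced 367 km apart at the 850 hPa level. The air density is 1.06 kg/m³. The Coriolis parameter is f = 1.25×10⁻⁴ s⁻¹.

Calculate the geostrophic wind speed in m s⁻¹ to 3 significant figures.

Pressure gradient: |∂P/∂n| = 1400 Pa / 367000 m = 3.81×10⁻³ Pa/m
Geostrophic balance (pressure-gradient force = Coriolis force):
V_g = (1/(fρ)) |∂P/∂n| = 3.81×10⁻³ / (1.25×10⁻⁴ × 1.06) = 28.8 m/s

28.8 m s⁻¹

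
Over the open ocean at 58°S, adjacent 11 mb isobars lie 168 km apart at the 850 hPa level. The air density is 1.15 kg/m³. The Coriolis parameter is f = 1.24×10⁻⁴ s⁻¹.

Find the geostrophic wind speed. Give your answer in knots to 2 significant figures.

Pressure gradient: |∂P/∂n| = 1100 Pa / 168000 m = 6.55×10⁻³ Pa/m
Geostrophic balance (pressure-gradient force = Coriolis force):
V_g = (1/(fρ)) |∂P/∂n| = 6.55×10⁻³ / (1.24×10⁻⁴ × 1.15) = 45.9 m/s
Converting: 45.9 m/s × 1.944 = 89 knots

89 knots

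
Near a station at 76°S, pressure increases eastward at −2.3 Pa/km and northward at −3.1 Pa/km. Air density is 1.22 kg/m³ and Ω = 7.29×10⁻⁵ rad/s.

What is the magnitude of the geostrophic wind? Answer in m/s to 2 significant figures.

Coriolis parameter at 76°S:
f = 2Ω sin φ = 2 × 7.29×10⁻⁵ × sin 76° = 1.41×10⁻⁴ s⁻¹
In the Southern Hemisphere f is negative: f = −1.41×10⁻⁴ s⁻¹.
Component geostrophic relations (x east, y north):
u_g = −(1/(fρ)) ∂P/∂y,  v_g = (1/(fρ)) ∂P/∂x
u_g = −(−3.1×10⁻³)/(−1.41×10⁻⁴ × 1.22) = −18.0 m/s;  v_g = (−2.3×10⁻³)/(−1.41×10⁻⁴ × 1.22) = 13.3 m/s
|V_g| = √(u_g² + v_g²) = 22.4 m/s

22 m/s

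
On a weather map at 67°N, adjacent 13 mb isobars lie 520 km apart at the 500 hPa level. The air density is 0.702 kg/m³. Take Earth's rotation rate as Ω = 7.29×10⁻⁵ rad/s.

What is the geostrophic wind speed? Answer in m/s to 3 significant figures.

Coriolis parameter at 67°N:
f = 2Ω sin φ = 2 × 7.29×10⁻⁵ × sin 67° = 1.34×10⁻⁴ s⁻¹
Pressure gradient: |∂P/∂n| = 1300 Pa / 520000 m = 2.50×10⁻³ Pa/m
Geostrophic balance (pressure-gradient force = Coriolis force):
V_g = (1/(fρ)) |∂P/∂n| = 2.50×10⁻³ / (1.34×10⁻⁴ × 0.702) = 26.5 m/s

26.5 m/s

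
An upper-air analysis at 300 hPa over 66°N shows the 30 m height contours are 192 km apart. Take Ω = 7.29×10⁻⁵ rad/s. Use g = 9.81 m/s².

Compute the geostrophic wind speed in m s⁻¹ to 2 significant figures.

Coriolis parameter at 66°N:
f = 2Ω sin φ = 2 × 7.29×10⁻⁵ × sin 66° = 1.33×10⁻⁴ s⁻¹
Height gradient: |∂Z/∂n| = 30 m / 192000 m = 1.56×10⁻⁴
On a pressure surface, geostrophic balance gives V_g = (g/f)|∂Z/∂n|:
V_g = 9.81 × 1.56×10⁻⁴ / 1.33×10⁻⁴ = 11.5 m/s

12 m s⁻¹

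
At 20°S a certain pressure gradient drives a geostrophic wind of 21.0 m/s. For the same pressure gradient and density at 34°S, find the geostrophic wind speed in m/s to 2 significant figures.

13 m/s

With the same pressure gradient and density, V_g ∝ 1/f ∝ 1/sin φ.
V₂ = V₁ · sin φ₁ / sin φ₂ = 21.0 × sin 20° / sin 34°
V₂ = 21.0 × 0.3420/0.5592 = 13 m/s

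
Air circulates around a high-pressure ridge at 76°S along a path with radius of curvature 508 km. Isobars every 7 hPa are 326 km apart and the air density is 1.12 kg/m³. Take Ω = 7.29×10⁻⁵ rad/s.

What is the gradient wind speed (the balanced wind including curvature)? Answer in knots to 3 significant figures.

35.2 knots

Coriolis parameter at 76°S:
f = 2Ω sin φ = 2 × 7.29×10⁻⁵ × sin 76° = 1.41×10⁻⁴ s⁻¹
Pressure gradient: |∂P/∂n| = 700 Pa / 326000 m = 2.15×10⁻³ Pa/m
Geostrophic speed: V_g = |∂P/∂n|/(fρ) = 2.15×10⁻³/(1.41×10⁻⁴ × 1.12) = 13.6 m/s
Around a high, pressure-gradient force acts outward with centrifugal, so Coriolis balances both:
fV = (1/ρ)|∂P/∂n| + V²/R  →  V² − fR·V + fR·V_g = 0
With fR = 1.41×10⁻⁴ × 508×10³ m = 71.9 m/s:
V = [fR − √((fR)² − 4 fR V_g)]/2 = [71.9 − √(71.9² − 4×71.9×13.6)]/2 = 18.1 m/s
Supergeostrophic (V > V_g = 13.6 m/s), as expected around a high.
Converting: 18.1 m/s × 1.944 = 35.2 knots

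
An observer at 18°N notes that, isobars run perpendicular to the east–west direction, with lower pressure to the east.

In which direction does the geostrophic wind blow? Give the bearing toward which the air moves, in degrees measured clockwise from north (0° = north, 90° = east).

180°

The pressure-gradient force points toward the east (bearing 090°).
Geostrophic balance: in the Northern Hemisphere the Coriolis force deflects motion to the right, so the geostrophic wind blows 90° to the right of the pressure-gradient force (low pressure on the left).
Rotating 090° by 90° clockwise gives 180° — the wind blows toward the south.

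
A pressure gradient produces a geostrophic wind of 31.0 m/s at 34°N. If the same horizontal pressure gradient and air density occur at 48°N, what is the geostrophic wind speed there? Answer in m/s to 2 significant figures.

With the same pressure gradient and density, V_g ∝ 1/f ∝ 1/sin φ.
V₂ = V₁ · sin φ₁ / sin φ₂ = 31.0 × sin 34° / sin 48°
V₂ = 31.0 × 0.5592/0.7431 = 23 m/s

23 m/s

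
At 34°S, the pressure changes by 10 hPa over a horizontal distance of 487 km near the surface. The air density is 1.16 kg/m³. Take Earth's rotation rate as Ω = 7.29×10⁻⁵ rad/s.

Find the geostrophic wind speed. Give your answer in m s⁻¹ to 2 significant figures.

Coriolis parameter at 34°S:
f = 2Ω sin φ = 2 × 7.29×10⁻⁵ × sin 34° = 8.15×10⁻⁵ s⁻¹
Pressure gradient: |∂P/∂n| = 1000 Pa / 487000 m = 2.05×10⁻³ Pa/m
Geostrophic balance (pressure-gradient force = Coriolis force):
V_g = (1/(fρ)) |∂P/∂n| = 2.05×10⁻³ / (8.15×10⁻⁵ × 1.16) = 21.7 m/s

22 m s⁻¹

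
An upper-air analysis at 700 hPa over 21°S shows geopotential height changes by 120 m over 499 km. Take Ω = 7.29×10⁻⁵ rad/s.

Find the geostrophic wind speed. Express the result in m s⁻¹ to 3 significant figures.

45.2 m s⁻¹

Coriolis parameter at 21°S:
f = 2Ω sin φ = 2 × 7.29×10⁻⁵ × sin 21° = 5.23×10⁻⁵ s⁻¹
Height gradient: |∂Z/∂n| = 120 m / 499000 m = 2.40×10⁻⁴
On a pressure surface, geostrophic balance gives V_g = (g/f)|∂Z/∂n|:
V_g = 9.81 × 2.40×10⁻⁴ / 5.23×10⁻⁵ = 45.2 m/s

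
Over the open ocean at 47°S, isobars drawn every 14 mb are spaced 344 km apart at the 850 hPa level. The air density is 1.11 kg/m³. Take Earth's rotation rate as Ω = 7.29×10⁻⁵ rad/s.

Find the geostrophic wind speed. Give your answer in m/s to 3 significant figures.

34.4 m/s

Coriolis parameter at 47°S:
f = 2Ω sin φ = 2 × 7.29×10⁻⁵ × sin 47° = 1.07×10⁻⁴ s⁻¹
Pressure gradient: |∂P/∂n| = 1400 Pa / 344000 m = 4.07×10⁻³ Pa/m
Geostrophic balance (pressure-gradient force = Coriolis force):
V_g = (1/(fρ)) |∂P/∂n| = 4.07×10⁻³ / (1.07×10⁻⁴ × 1.11) = 34.4 m/s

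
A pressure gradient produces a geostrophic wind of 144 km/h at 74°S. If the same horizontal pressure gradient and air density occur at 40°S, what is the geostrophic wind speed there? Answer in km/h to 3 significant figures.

With the same pressure gradient and density, V_g ∝ 1/f ∝ 1/sin φ.
V₂ = V₁ · sin φ₁ / sin φ₂ = 144 × sin 74° / sin 40°
V₂ = 144 × 0.9613/0.6428 = 215 km/h

215 km/h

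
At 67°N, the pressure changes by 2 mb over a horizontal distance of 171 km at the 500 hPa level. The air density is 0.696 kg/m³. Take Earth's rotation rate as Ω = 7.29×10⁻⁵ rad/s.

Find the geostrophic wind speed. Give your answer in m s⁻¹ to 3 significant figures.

Coriolis parameter at 67°N:
f = 2Ω sin φ = 2 × 7.29×10⁻⁵ × sin 67° = 1.34×10⁻⁴ s⁻¹
Pressure gradient: |∂P/∂n| = 200 Pa / 171000 m = 1.17×10⁻³ Pa/m
Geostrophic balance (pressure-gradient force = Coriolis force):
V_g = (1/(fρ)) |∂P/∂n| = 1.17×10⁻³ / (1.34×10⁻⁴ × 0.696) = 12.5 m/s

12.5 m s⁻¹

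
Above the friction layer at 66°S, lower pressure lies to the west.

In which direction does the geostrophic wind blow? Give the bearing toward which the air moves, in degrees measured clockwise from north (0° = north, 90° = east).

180°

The pressure-gradient force points toward the west (bearing 270°).
Geostrophic balance: in the Southern Hemisphere the Coriolis force deflects motion to the left, so the geostrophic wind blows 90° to the left of the pressure-gradient force (low pressure on the right).
Rotating 270° by 90° counterclockwise gives 180° — the wind blows toward the south.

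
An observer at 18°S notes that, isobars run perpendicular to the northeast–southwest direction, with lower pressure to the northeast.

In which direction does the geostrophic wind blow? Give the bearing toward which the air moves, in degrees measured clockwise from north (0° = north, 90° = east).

The pressure-gradient force points toward the northeast (bearing 045°).
Geostrophic balance: in the Southern Hemisphere the Coriolis force deflects motion to the left, so the geostrophic wind blows 90° to the left of the pressure-gradient force (low pressure on the right).
Rotating 045° by 90° counterclockwise gives 315° — the wind blows toward the northwest.

315°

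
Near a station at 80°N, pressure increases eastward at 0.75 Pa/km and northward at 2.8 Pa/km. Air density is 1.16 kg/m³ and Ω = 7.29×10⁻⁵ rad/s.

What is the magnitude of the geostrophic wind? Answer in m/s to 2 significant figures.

17 m/s

Coriolis parameter at 80°N:
f = 2Ω sin φ = 2 × 7.29×10⁻⁵ × sin 80° = 1.44×10⁻⁴ s⁻¹
Component geostrophic relations (x east, y north):
u_g = −(1/(fρ)) ∂P/∂y,  v_g = (1/(fρ)) ∂P/∂x
u_g = −(2.8×10⁻³)/(1.44×10⁻⁴ × 1.16) = −16.8 m/s;  v_g = (0.75×10⁻³)/(1.44×10⁻⁴ × 1.16) = 4.50 m/s
|V_g| = √(u_g² + v_g²) = 17.4 m/s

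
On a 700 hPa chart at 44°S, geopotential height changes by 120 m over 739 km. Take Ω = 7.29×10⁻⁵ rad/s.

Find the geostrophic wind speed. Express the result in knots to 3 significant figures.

Coriolis parameter at 44°S:
f = 2Ω sin φ = 2 × 7.29×10⁻⁵ × sin 44° = 1.01×10⁻⁴ s⁻¹
Height gradient: |∂Z/∂n| = 120 m / 739000 m = 1.62×10⁻⁴
On a pressure surface, geostrophic balance gives V_g = (g/f)|∂Z/∂n|:
V_g = 9.81 × 1.62×10⁻⁴ / 1.01×10⁻⁴ = 15.7 m/s
Converting: 15.7 m/s × 1.944 = 30.6 knots

30.6 knots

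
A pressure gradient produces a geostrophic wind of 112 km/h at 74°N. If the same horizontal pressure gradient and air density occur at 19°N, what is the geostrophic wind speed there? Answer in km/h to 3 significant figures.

331 km/h

With the same pressure gradient and density, V_g ∝ 1/f ∝ 1/sin φ.
V₂ = V₁ · sin φ₁ / sin φ₂ = 112 × sin 74° / sin 19°
V₂ = 112 × 0.9613/0.3256 = 331 km/h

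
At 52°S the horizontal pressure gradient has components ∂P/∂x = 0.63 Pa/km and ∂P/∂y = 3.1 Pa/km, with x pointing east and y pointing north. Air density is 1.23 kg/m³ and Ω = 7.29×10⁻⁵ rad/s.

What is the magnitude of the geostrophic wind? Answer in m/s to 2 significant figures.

Coriolis parameter at 52°S:
f = 2Ω sin φ = 2 × 7.29×10⁻⁵ × sin 52° = 1.15×10⁻⁴ s⁻¹
In the Southern Hemisphere f is negative: f = −1.15×10⁻⁴ s⁻¹.
Component geostrophic relations (x east, y north):
u_g = −(1/(fρ)) ∂P/∂y,  v_g = (1/(fρ)) ∂P/∂x
u_g = −(3.1×10⁻³)/(−1.15×10⁻⁴ × 1.23) = 21.9 m/s;  v_g = (0.63×10⁻³)/(−1.15×10⁻⁴ × 1.23) = −4.46 m/s
|V_g| = √(u_g² + v_g²) = 22.4 m/s

22 m/s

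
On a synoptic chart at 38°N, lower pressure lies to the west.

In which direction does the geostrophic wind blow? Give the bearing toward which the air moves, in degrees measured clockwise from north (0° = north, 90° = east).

The pressure-gradient force points toward the west (bearing 270°).
Geostrophic balance: in the Northern Hemisphere the Coriolis force deflects motion to the right, so the geostrophic wind blows 90° to the right of the pressure-gradient force (low pressure on the left).
Rotating 270° by 90° clockwise gives 000° — the wind blows toward the north.

000°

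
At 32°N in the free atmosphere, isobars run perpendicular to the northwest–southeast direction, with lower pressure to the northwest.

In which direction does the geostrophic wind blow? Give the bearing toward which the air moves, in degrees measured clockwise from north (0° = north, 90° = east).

The pressure-gradient force points toward the northwest (bearing 315°).
Geostrophic balance: in the Northern Hemisphere the Coriolis force deflects motion to the right, so the geostrophic wind blows 90° to the right of the pressure-gradient force (low pressure on the left).
Rotating 315° by 90° clockwise gives 045° — the wind blows toward the northeast.

045°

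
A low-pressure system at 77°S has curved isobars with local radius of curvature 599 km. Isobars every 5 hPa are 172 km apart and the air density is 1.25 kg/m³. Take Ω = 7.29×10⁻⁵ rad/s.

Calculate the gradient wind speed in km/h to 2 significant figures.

51 km/h

Coriolis parameter at 77°S:
f = 2Ω sin φ = 2 × 7.29×10⁻⁵ × sin 77° = 1.42×10⁻⁴ s⁻¹
Pressure gradient: |∂P/∂n| = 500 Pa / 172000 m = 2.91×10⁻³ Pa/m
Geostrophic speed: V_g = |∂P/∂n|/(fρ) = 2.91×10⁻³/(1.42×10⁻⁴ × 1.25) = 16.4 m/s
Around a low, centrifugal force acts outward with Coriolis, so pressure-gradient force balances both:
(1/ρ)|∂P/∂n| = fV + V²/R  →  V² + fR·V − fR·V_g = 0
With fR = 1.42×10⁻⁴ × 599×10³ m = 85.1 m/s:
V = [−fR + √((fR)² + 4 fR V_g)]/2 = [−85.1 + √(85.1² + 4×85.1×16.4)]/2 = 14.1 m/s
Subgeostrophic (V < V_g = 16.4 m/s), as expected around a low.
Converting: 14.1 m/s × 3.6 = 51 km/h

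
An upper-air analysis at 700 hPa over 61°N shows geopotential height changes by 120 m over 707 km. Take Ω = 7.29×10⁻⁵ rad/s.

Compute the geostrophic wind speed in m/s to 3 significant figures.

13.1 m/s

Coriolis parameter at 61°N:
f = 2Ω sin φ = 2 × 7.29×10⁻⁵ × sin 61° = 1.28×10⁻⁴ s⁻¹
Height gradient: |∂Z/∂n| = 120 m / 707000 m = 1.70×10⁻⁴
On a pressure surface, geostrophic balance gives V_g = (g/f)|∂Z/∂n|:
V_g = 9.81 × 1.70×10⁻⁴ / 1.28×10⁻⁴ = 13.1 m/s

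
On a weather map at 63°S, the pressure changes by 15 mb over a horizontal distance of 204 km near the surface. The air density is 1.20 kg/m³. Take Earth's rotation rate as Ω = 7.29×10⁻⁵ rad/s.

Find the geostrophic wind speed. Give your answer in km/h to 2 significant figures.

170 km/h

Coriolis parameter at 63°S:
f = 2Ω sin φ = 2 × 7.29×10⁻⁵ × sin 63° = 1.30×10⁻⁴ s⁻¹
Pressure gradient: |∂P/∂n| = 1500 Pa / 204000 m = 7.35×10⁻³ Pa/m
Geostrophic balance (pressure-gradient force = Coriolis force):
V_g = (1/(fρ)) |∂P/∂n| = 7.35×10⁻³ / (1.30×10⁻⁴ × 1.20) = 47.2 m/s
Converting: 47.2 m/s × 3.6 = 170 km/h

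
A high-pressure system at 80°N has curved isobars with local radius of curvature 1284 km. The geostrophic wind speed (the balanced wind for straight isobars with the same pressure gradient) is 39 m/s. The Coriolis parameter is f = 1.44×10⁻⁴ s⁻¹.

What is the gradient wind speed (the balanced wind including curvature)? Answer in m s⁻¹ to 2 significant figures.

56 m s⁻¹

Around a high, pressure-gradient force acts outward with centrifugal, so Coriolis balances both:
fV = (1/ρ)|∂P/∂n| + V²/R  →  V² − fR·V + fR·V_g = 0
With fR = 1.44×10⁻⁴ × 1284×10³ m = 185 m/s:
V = [fR − √((fR)² − 4 fR V_g)]/2 = [185 − √(185² − 4×185×39)]/2 = 55.9 m/s
Supergeostrophic (V > V_g = 39 m/s), as expected around a high.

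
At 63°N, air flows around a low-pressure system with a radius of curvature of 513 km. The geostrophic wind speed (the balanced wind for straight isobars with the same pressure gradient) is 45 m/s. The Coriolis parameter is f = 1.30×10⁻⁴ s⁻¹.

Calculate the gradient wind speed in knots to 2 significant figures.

Around a low, centrifugal force acts outward with Coriolis, so pressure-gradient force balances both:
(1/ρ)|∂P/∂n| = fV + V²/R  →  V² + fR·V − fR·V_g = 0
With fR = 1.30×10⁻⁴ × 513×10³ m = 66.7 m/s:
V = [−fR + √((fR)² + 4 fR V_g)]/2 = [−66.7 + √(66.7² + 4×66.7×45)]/2 = 30.8 m/s
Subgeostrophic (V < V_g = 45 m/s), as expected around a low.
Converting: 30.8 m/s × 1.944 = 60 knots

60 knots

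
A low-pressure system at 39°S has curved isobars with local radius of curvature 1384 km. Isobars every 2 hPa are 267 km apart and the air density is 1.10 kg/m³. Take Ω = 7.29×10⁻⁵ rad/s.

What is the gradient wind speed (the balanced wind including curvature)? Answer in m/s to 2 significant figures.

Coriolis parameter at 39°S:
f = 2Ω sin φ = 2 × 7.29×10⁻⁵ × sin 39° = 9.18×10⁻⁵ s⁻¹
Pressure gradient: |∂P/∂n| = 200 Pa / 267000 m = 7.49×10⁻⁴ Pa/m
Geostrophic speed: V_g = |∂P/∂n|/(fρ) = 7.49×10⁻⁴/(9.18×10⁻⁵ × 1.10) = 7.42 m/s
Around a low, centrifugal force acts outward with Coriolis, so pressure-gradient force balances both:
(1/ρ)|∂P/∂n| = fV + V²/R  →  V² + fR·V − fR·V_g = 0
With fR = 9.18×10⁻⁵ × 1384×10³ m = 127 m/s:
V = [−fR + √((fR)² + 4 fR V_g)]/2 = [−127 + √(127² + 4×127×7.42)]/2 = 7.03 m/s
Subgeostrophic (V < V_g = 7.42 m/s), as expected around a low.

7.0 m/s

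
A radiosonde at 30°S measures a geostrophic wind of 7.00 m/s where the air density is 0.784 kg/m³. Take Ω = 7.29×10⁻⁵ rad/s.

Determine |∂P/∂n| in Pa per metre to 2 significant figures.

Coriolis parameter at 30°S:
f = 2Ω sin φ = 2 × 7.29×10⁻⁵ × sin 30° = 7.29×10⁻⁵ s⁻¹
Geostrophic balance rearranged: |∂P/∂n| = f ρ V_g
|∂P/∂n| = 7.29×10⁻⁵ × 0.784 × 7.00 = 4.00×10⁻⁴ Pa/m

4.0×10⁻⁴ Pa/m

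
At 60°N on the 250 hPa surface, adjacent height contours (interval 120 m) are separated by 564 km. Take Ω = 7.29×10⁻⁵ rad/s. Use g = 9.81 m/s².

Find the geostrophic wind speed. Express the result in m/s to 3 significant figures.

Coriolis parameter at 60°N:
f = 2Ω sin φ = 2 × 7.29×10⁻⁵ × sin 60° = 1.26×10⁻⁴ s⁻¹
Height gradient: |∂Z/∂n| = 120 m / 564000 m = 2.13×10⁻⁴
On a pressure surface, geostrophic balance gives V_g = (g/f)|∂Z/∂n|:
V_g = 9.81 × 2.13×10⁻⁴ / 1.26×10⁻⁴ = 16.5 m/s

16.5 m/s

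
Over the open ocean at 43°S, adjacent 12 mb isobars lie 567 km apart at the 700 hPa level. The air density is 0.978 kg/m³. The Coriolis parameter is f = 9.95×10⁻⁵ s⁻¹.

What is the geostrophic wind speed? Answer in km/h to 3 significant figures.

Pressure gradient: |∂P/∂n| = 1200 Pa / 567000 m = 2.12×10⁻³ Pa/m
Geostrophic balance (pressure-gradient force = Coriolis force):
V_g = (1/(fρ)) |∂P/∂n| = 2.12×10⁻³ / (9.95×10⁻⁵ × 0.978) = 21.7 m/s
Converting: 21.7 m/s × 3.6 = 78.3 km/h

78.3 km/h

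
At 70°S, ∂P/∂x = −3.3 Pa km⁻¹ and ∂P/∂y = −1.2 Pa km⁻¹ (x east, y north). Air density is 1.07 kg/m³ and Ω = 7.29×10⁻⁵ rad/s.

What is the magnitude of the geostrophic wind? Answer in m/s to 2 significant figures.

Coriolis parameter at 70°S:
f = 2Ω sin φ = 2 × 7.29×10⁻⁵ × sin 70° = 1.37×10⁻⁴ s⁻¹
In the Southern Hemisphere f is negative: f = −1.37×10⁻⁴ s⁻¹.
Component geostrophic relations (x east, y north):
u_g = −(1/(fρ)) ∂P/∂y,  v_g = (1/(fρ)) ∂P/∂x
u_g = −(−1.2×10⁻³)/(−1.37×10⁻⁴ × 1.07) = −8.19 m/s;  v_g = (−3.3×10⁻³)/(−1.37×10⁻⁴ × 1.07) = 22.5 m/s
|V_g| = √(u_g² + v_g²) = 24.0 m/s

24 m/s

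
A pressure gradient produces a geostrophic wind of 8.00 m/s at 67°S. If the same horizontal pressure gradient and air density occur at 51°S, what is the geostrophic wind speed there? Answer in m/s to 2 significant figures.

With the same pressure gradient and density, V_g ∝ 1/f ∝ 1/sin φ.
V₂ = V₁ · sin φ₁ / sin φ₂ = 8.00 × sin 67° / sin 51°
V₂ = 8.00 × 0.9205/0.7771 = 9.5 m/s

9.5 m/s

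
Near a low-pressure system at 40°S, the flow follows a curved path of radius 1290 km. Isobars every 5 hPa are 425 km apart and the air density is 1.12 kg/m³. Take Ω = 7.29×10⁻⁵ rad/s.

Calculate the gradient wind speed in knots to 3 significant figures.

20.1 knots

Coriolis parameter at 40°S:
f = 2Ω sin φ = 2 × 7.29×10⁻⁵ × sin 40° = 9.37×10⁻⁵ s⁻¹
Pressure gradient: |∂P/∂n| = 500 Pa / 425000 m = 1.18×10⁻³ Pa/m
Geostrophic speed: V_g = |∂P/∂n|/(fρ) = 1.18×10⁻³/(9.37×10⁻⁵ × 1.12) = 11.2 m/s
Around a low, centrifugal force acts outward with Coriolis, so pressure-gradient force balances both:
(1/ρ)|∂P/∂n| = fV + V²/R  →  V² + fR·V − fR·V_g = 0
With fR = 9.37×10⁻⁵ × 1290×10³ m = 121 m/s:
V = [−fR + √((fR)² + 4 fR V_g)]/2 = [−121 + √(121² + 4×121×11.2)]/2 = 10.3 m/s
Subgeostrophic (V < V_g = 11.2 m/s), as expected around a low.
Converting: 10.3 m/s × 1.944 = 20.1 knots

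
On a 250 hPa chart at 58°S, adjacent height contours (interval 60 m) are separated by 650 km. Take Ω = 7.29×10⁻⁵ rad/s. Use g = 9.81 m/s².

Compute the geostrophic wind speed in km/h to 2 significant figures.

Coriolis parameter at 58°S:
f = 2Ω sin φ = 2 × 7.29×10⁻⁵ × sin 58° = 1.24×10⁻⁴ s⁻¹
Height gradient: |∂Z/∂n| = 60 m / 650000 m = 9.23×10⁻⁵
On a pressure surface, geostrophic balance gives V_g = (g/f)|∂Z/∂n|:
V_g = 9.81 × 9.23×10⁻⁵ / 1.24×10⁻⁴ = 7.32 m/s
Converting: 7.32 m/s × 3.6 = 26 km/h

26 km/h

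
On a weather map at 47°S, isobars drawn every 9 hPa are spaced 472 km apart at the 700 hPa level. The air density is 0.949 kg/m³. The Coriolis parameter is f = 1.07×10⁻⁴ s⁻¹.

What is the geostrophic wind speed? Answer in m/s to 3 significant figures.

Pressure gradient: |∂P/∂n| = 900 Pa / 472000 m = 1.91×10⁻³ Pa/m
Geostrophic balance (pressure-gradient force = Coriolis force):
V_g = (1/(fρ)) |∂P/∂n| = 1.91×10⁻³ / (1.07×10⁻⁴ × 0.949) = 18.8 m/s

18.8 m/s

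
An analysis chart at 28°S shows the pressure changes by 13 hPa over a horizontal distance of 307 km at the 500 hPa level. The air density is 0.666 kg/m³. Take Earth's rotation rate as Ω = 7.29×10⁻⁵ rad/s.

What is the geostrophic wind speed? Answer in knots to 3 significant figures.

Coriolis parameter at 28°S:
f = 2Ω sin φ = 2 × 7.29×10⁻⁵ × sin 28° = 6.84×10⁻⁵ s⁻¹
Pressure gradient: |∂P/∂n| = 1300 Pa / 307000 m = 4.23×10⁻³ Pa/m
Geostrophic balance (pressure-gradient force = Coriolis force):
V_g = (1/(fρ)) |∂P/∂n| = 4.23×10⁻³ / (6.84×10⁻⁵ × 0.666) = 92.9 m/s
Converting: 92.9 m/s × 1.944 = 181 knots

181 knots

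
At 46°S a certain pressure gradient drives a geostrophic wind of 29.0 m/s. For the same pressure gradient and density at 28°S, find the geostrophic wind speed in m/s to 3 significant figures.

44.4 m/s

With the same pressure gradient and density, V_g ∝ 1/f ∝ 1/sin φ.
V₂ = V₁ · sin φ₁ / sin φ₂ = 29.0 × sin 46° / sin 28°
V₂ = 29.0 × 0.7193/0.4695 = 44.4 m/s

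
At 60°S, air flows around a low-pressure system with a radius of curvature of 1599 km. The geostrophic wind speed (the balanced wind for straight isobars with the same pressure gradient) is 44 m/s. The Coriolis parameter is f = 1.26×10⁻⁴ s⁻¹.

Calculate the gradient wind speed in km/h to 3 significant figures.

134 km/h

Around a low, centrifugal force acts outward with Coriolis, so pressure-gradient force balances both:
(1/ρ)|∂P/∂n| = fV + V²/R  →  V² + fR·V − fR·V_g = 0
With fR = 1.26×10⁻⁴ × 1599×10³ m = 201 m/s:
V = [−fR + √((fR)² + 4 fR V_g)]/2 = [−201 + √(201² + 4×201×44)]/2 = 37.1 m/s
Subgeostrophic (V < V_g = 44 m/s), as expected around a low.
Converting: 37.1 m/s × 3.6 = 134 km/h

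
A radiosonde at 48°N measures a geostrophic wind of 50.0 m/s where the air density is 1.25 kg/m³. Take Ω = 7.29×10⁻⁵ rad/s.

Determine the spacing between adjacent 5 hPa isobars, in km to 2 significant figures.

Coriolis parameter at 48°N:
f = 2Ω sin φ = 2 × 7.29×10⁻⁵ × sin 48° = 1.08×10⁻⁴ s⁻¹
Geostrophic balance rearranged: |∂P/∂n| = f ρ V_g
|∂P/∂n| = 1.08×10⁻⁴ × 1.25 × 50.0 = 6.77×10⁻³ Pa/m
Isobar spacing: Δn = ΔP/|∂P/∂n| = 500 Pa / 6.77×10⁻³ Pa/m = 73834 m ≈ 74 km

74 km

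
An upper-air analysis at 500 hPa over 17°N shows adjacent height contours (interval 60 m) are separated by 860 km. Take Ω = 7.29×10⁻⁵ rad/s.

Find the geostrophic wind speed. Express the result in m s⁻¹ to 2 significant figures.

Coriolis parameter at 17°N:
f = 2Ω sin φ = 2 × 7.29×10⁻⁵ × sin 17° = 4.26×10⁻⁵ s⁻¹
Height gradient: |∂Z/∂n| = 60 m / 860000 m = 6.98×10⁻⁵
On a pressure surface, geostrophic balance gives V_g = (g/f)|∂Z/∂n|:
V_g = 9.81 × 6.98×10⁻⁵ / 4.26×10⁻⁵ = 16.1 m/s

16 m s⁻¹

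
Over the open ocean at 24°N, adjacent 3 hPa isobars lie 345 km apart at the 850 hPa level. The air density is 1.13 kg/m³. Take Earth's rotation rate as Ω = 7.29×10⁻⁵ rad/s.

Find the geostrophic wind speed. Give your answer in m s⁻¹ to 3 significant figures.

Coriolis parameter at 24°N:
f = 2Ω sin φ = 2 × 7.29×10⁻⁵ × sin 24° = 5.93×10⁻⁵ s⁻¹
Pressure gradient: |∂P/∂n| = 300 Pa / 345000 m = 8.70×10⁻⁴ Pa/m
Geostrophic balance (pressure-gradient force = Coriolis force):
V_g = (1/(fρ)) |∂P/∂n| = 8.70×10⁻⁴ / (5.93×10⁻⁵ × 1.13) = 13.0 m/s

13.0 m s⁻¹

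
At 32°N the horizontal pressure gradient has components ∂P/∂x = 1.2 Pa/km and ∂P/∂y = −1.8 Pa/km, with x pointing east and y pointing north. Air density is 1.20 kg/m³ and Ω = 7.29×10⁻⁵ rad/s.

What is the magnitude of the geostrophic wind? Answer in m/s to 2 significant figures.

23 m/s

Coriolis parameter at 32°N:
f = 2Ω sin φ = 2 × 7.29×10⁻⁵ × sin 32° = 7.73×10⁻⁵ s⁻¹
Component geostrophic relations (x east, y north):
u_g = −(1/(fρ)) ∂P/∂y,  v_g = (1/(fρ)) ∂P/∂x
u_g = −(−1.8×10⁻³)/(7.73×10⁻⁵ × 1.20) = 19.4 m/s;  v_g = (1.2×10⁻³)/(7.73×10⁻⁵ × 1.20) = 12.9 m/s
|V_g| = √(u_g² + v_g²) = 23.3 m/s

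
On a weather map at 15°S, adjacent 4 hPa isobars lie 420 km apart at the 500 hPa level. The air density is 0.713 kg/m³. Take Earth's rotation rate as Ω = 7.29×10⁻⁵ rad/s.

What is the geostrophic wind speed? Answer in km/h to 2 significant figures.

130 km/h

Coriolis parameter at 15°S:
f = 2Ω sin φ = 2 × 7.29×10⁻⁵ × sin 15° = 3.77×10⁻⁵ s⁻¹
Pressure gradient: |∂P/∂n| = 400 Pa / 420000 m = 9.52×10⁻⁴ Pa/m
Geostrophic balance (pressure-gradient force = Coriolis force):
V_g = (1/(fρ)) |∂P/∂n| = 9.52×10⁻⁴ / (3.77×10⁻⁵ × 0.713) = 35.4 m/s
Converting: 35.4 m/s × 3.6 = 130 km/h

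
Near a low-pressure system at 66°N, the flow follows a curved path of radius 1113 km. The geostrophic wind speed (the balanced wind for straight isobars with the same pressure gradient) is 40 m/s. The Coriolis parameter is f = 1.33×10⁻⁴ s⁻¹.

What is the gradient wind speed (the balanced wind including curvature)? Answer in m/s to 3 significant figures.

32.8 m/s

Around a low, centrifugal force acts outward with Coriolis, so pressure-gradient force balances both:
(1/ρ)|∂P/∂n| = fV + V²/R  →  V² + fR·V − fR·V_g = 0
With fR = 1.33×10⁻⁴ × 1113×10³ m = 148 m/s:
V = [−fR + √((fR)² + 4 fR V_g)]/2 = [−148 + √(148² + 4×148×40)]/2 = 32.8 m/s
Subgeostrophic (V < V_g = 40 m/s), as expected around a low.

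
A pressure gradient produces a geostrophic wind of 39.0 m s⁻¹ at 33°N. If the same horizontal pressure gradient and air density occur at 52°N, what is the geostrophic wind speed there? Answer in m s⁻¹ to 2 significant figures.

27 m s⁻¹

With the same pressure gradient and density, V_g ∝ 1/f ∝ 1/sin φ.
V₂ = V₁ · sin φ₁ / sin φ₂ = 39.0 × sin 33° / sin 52°
V₂ = 39.0 × 0.5446/0.7880 = 27 m s⁻¹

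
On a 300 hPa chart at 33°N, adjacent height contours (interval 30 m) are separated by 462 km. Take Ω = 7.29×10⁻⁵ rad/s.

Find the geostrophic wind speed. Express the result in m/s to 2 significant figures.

8.0 m/s

Coriolis parameter at 33°N:
f = 2Ω sin φ = 2 × 7.29×10⁻⁵ × sin 33° = 7.94×10⁻⁵ s⁻¹
Height gradient: |∂Z/∂n| = 30 m / 462000 m = 6.49×10⁻⁵
On a pressure surface, geostrophic balance gives V_g = (g/f)|∂Z/∂n|:
V_g = 9.81 × 6.49×10⁻⁵ / 7.94×10⁻⁵ = 8.02 m/s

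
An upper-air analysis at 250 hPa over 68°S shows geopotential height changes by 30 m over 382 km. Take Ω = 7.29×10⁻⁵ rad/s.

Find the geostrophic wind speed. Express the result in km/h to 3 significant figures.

Coriolis parameter at 68°S:
f = 2Ω sin φ = 2 × 7.29×10⁻⁵ × sin 68° = 1.35×10⁻⁴ s⁻¹
Height gradient: |∂Z/∂n| = 30 m / 382000 m = 7.85×10⁻⁵
On a pressure surface, geostrophic balance gives V_g = (g/f)|∂Z/∂n|:
V_g = 9.81 × 7.85×10⁻⁵ / 1.35×10⁻⁴ = 5.70 m/s
Converting: 5.70 m/s × 3.6 = 20.5 km/h

20.5 km/h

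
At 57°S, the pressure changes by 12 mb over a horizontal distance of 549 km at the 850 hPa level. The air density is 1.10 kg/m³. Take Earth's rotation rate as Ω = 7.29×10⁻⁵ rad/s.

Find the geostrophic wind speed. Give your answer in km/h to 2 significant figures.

Coriolis parameter at 57°S:
f = 2Ω sin φ = 2 × 7.29×10⁻⁵ × sin 57° = 1.22×10⁻⁴ s⁻¹
Pressure gradient: |∂P/∂n| = 1200 Pa / 549000 m = 2.19×10⁻³ Pa/m
Geostrophic balance (pressure-gradient force = Coriolis force):
V_g = (1/(fρ)) |∂P/∂n| = 2.19×10⁻³ / (1.22×10⁻⁴ × 1.10) = 16.3 m/s
Converting: 16.3 m/s × 3.6 = 59 km/h

59 km/h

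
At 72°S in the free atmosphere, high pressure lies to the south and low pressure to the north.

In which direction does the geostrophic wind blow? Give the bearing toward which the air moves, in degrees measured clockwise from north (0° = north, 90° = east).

270°

The pressure-gradient force points toward the north (bearing 000°).
Geostrophic balance: in the Southern Hemisphere the Coriolis force deflects motion to the left, so the geostrophic wind blows 90° to the left of the pressure-gradient force (low pressure on the right).
Rotating 000° by 90° counterclockwise gives 270° — the wind blows toward the west.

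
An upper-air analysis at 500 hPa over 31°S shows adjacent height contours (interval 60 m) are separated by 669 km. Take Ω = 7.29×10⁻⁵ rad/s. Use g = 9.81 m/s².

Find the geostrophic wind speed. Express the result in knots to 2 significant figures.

23 knots

Coriolis parameter at 31°S:
f = 2Ω sin φ = 2 × 7.29×10⁻⁵ × sin 31° = 7.51×10⁻⁵ s⁻¹
Height gradient: |∂Z/∂n| = 60 m / 669000 m = 8.97×10⁻⁵
On a pressure surface, geostrophic balance gives V_g = (g/f)|∂Z/∂n|:
V_g = 9.81 × 8.97×10⁻⁵ / 7.51×10⁻⁵ = 11.7 m/s
Converting: 11.7 m/s × 1.944 = 23 knots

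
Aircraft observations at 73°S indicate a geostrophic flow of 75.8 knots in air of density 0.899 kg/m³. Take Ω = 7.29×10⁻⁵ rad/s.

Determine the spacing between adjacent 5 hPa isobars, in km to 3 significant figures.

102 km

Coriolis parameter at 73°S:
f = 2Ω sin φ = 2 × 7.29×10⁻⁵ × sin 73° = 1.39×10⁻⁴ s⁻¹
Wind speed in SI: 75.8 knots = 39.0 m/s
Geostrophic balance rearranged: |∂P/∂n| = f ρ V_g
|∂P/∂n| = 1.39×10⁻⁴ × 0.899 × 39.0 = 4.89×10⁻³ Pa/m
Isobar spacing: Δn = ΔP/|∂P/∂n| = 500 Pa / 4.89×10⁻³ Pa/m = 102294 m ≈ 102 km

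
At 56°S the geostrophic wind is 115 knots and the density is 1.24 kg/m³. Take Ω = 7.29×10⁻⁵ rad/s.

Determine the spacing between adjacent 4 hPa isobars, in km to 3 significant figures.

Coriolis parameter at 56°S:
f = 2Ω sin φ = 2 × 7.29×10⁻⁵ × sin 56° = 1.21×10⁻⁴ s⁻¹
Wind speed in SI: 115 knots = 59.2 m/s
Geostrophic balance rearranged: |∂P/∂n| = f ρ V_g
|∂P/∂n| = 1.21×10⁻⁴ × 1.24 × 59.2 = 8.87×10⁻³ Pa/m
Isobar spacing: Δn = ΔP/|∂P/∂n| = 400 Pa / 8.87×10⁻³ Pa/m = 45110 m ≈ 45.1 km

45.1 km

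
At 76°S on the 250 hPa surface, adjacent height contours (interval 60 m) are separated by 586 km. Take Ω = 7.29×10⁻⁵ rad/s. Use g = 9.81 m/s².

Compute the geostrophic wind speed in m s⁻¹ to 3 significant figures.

7.10 m s⁻¹

Coriolis parameter at 76°S:
f = 2Ω sin φ = 2 × 7.29×10⁻⁵ × sin 76° = 1.41×10⁻⁴ s⁻¹
Height gradient: |∂Z/∂n| = 60 m / 586000 m = 1.02×10⁻⁴
On a pressure surface, geostrophic balance gives V_g = (g/f)|∂Z/∂n|:
V_g = 9.81 × 1.02×10⁻⁴ / 1.41×10⁻⁴ = 7.10 m/s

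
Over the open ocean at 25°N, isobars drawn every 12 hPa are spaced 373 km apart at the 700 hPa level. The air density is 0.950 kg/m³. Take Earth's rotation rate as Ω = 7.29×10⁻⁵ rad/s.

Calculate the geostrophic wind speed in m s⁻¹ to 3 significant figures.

55.0 m s⁻¹

Coriolis parameter at 25°N:
f = 2Ω sin φ = 2 × 7.29×10⁻⁵ × sin 25° = 6.16×10⁻⁵ s⁻¹
Pressure gradient: |∂P/∂n| = 1200 Pa / 373000 m = 3.22×10⁻³ Pa/m
Geostrophic balance (pressure-gradient force = Coriolis force):
V_g = (1/(fρ)) |∂P/∂n| = 3.22×10⁻³ / (6.16×10⁻⁵ × 0.950) = 55.0 m/s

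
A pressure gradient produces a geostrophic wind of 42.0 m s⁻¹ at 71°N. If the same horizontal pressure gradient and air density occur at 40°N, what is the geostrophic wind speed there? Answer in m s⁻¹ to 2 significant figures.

With the same pressure gradient and density, V_g ∝ 1/f ∝ 1/sin φ.
V₂ = V₁ · sin φ₁ / sin φ₂ = 42.0 × sin 71° / sin 40°
V₂ = 42.0 × 0.9455/0.6428 = 62 m s⁻¹

62 m s⁻¹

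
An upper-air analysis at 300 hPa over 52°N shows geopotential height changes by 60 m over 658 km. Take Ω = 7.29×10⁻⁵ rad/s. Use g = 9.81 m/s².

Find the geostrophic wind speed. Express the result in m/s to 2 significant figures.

7.8 m/s

Coriolis parameter at 52°N:
f = 2Ω sin φ = 2 × 7.29×10⁻⁵ × sin 52° = 1.15×10⁻⁴ s⁻¹
Height gradient: |∂Z/∂n| = 60 m / 658000 m = 9.12×10⁻⁵
On a pressure surface, geostrophic balance gives V_g = (g/f)|∂Z/∂n|:
V_g = 9.81 × 9.12×10⁻⁵ / 1.15×10⁻⁴ = 7.79 m/s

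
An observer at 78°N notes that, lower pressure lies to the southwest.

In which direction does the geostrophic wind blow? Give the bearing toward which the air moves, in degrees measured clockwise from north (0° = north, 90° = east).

315°

The pressure-gradient force points toward the southwest (bearing 225°).
Geostrophic balance: in the Northern Hemisphere the Coriolis force deflects motion to the right, so the geostrophic wind blows 90° to the right of the pressure-gradient force (low pressure on the left).
Rotating 225° by 90° clockwise gives 315° — the wind blows toward the northwest.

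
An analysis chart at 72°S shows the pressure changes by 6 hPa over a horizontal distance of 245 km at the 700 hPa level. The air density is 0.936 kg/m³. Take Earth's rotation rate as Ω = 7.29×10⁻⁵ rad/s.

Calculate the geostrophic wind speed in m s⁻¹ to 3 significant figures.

Coriolis parameter at 72°S:
f = 2Ω sin φ = 2 × 7.29×10⁻⁵ × sin 72° = 1.39×10⁻⁴ s⁻¹
Pressure gradient: |∂P/∂n| = 600 Pa / 245000 m = 2.45×10⁻³ Pa/m
Geostrophic balance (pressure-gradient force = Coriolis force):
V_g = (1/(fρ)) |∂P/∂n| = 2.45×10⁻³ / (1.39×10⁻⁴ × 0.936) = 18.9 m/s

18.9 m s⁻¹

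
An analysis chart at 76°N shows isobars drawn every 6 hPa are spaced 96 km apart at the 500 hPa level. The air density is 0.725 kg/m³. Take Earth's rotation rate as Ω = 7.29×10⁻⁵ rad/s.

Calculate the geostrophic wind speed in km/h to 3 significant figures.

219 km/h

Coriolis parameter at 76°N:
f = 2Ω sin φ = 2 × 7.29×10⁻⁵ × sin 76° = 1.41×10⁻⁴ s⁻¹
Pressure gradient: |∂P/∂n| = 600 Pa / 96000 m = 6.25×10⁻³ Pa/m
Geostrophic balance (pressure-gradient force = Coriolis force):
V_g = (1/(fρ)) |∂P/∂n| = 6.25×10⁻³ / (1.41×10⁻⁴ × 0.725) = 60.9 m/s
Converting: 60.9 m/s × 3.6 = 219 km/h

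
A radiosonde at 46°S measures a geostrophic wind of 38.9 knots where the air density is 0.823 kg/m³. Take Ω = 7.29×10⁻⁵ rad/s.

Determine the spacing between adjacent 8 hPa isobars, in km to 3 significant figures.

Coriolis parameter at 46°S:
f = 2Ω sin φ = 2 × 7.29×10⁻⁵ × sin 46° = 1.05×10⁻⁴ s⁻¹
Wind speed in SI: 38.9 knots = 20.0 m/s
Geostrophic balance rearranged: |∂P/∂n| = f ρ V_g
|∂P/∂n| = 1.05×10⁻⁴ × 0.823 × 20.0 = 1.73×10⁻³ Pa/m
Isobar spacing: Δn = ΔP/|∂P/∂n| = 800 Pa / 1.73×10⁻³ Pa/m = 463138 m ≈ 463 km

463 km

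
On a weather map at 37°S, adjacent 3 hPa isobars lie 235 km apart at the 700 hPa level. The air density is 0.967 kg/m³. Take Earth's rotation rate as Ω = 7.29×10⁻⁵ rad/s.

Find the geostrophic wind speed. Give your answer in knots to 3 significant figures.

Coriolis parameter at 37°S:
f = 2Ω sin φ = 2 × 7.29×10⁻⁵ × sin 37° = 8.77×10⁻⁵ s⁻¹
Pressure gradient: |∂P/∂n| = 300 Pa / 235000 m = 1.28×10⁻³ Pa/m
Geostrophic balance (pressure-gradient force = Coriolis force):
V_g = (1/(fρ)) |∂P/∂n| = 1.28×10⁻³ / (8.77×10⁻⁵ × 0.967) = 15.0 m/s
Converting: 15.0 m/s × 1.944 = 29.2 knots

29.2 knots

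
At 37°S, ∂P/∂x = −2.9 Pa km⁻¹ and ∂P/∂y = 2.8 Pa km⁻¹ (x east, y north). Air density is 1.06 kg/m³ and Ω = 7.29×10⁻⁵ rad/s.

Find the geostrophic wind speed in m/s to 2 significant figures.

43 m/s

Coriolis parameter at 37°S:
f = 2Ω sin φ = 2 × 7.29×10⁻⁵ × sin 37° = 8.77×10⁻⁵ s⁻¹
In the Southern Hemisphere f is negative: f = −8.77×10⁻⁵ s⁻¹.
Component geostrophic relations (x east, y north):
u_g = −(1/(fρ)) ∂P/∂y,  v_g = (1/(fρ)) ∂P/∂x
u_g = −(2.8×10⁻³)/(−8.77×10⁻⁵ × 1.06) = 30.1 m/s;  v_g = (−2.9×10⁻³)/(−8.77×10⁻⁵ × 1.06) = 31.2 m/s
|V_g| = √(u_g² + v_g²) = 43.3 m/s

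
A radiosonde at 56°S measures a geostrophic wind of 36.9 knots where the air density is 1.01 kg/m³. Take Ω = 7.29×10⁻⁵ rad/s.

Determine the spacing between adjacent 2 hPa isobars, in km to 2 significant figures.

86 km

Coriolis parameter at 56°S:
f = 2Ω sin φ = 2 × 7.29×10⁻⁵ × sin 56° = 1.21×10⁻⁴ s⁻¹
Wind speed in SI: 36.9 knots = 19.0 m/s
Geostrophic balance rearranged: |∂P/∂n| = f ρ V_g
|∂P/∂n| = 1.21×10⁻⁴ × 1.01 × 19.0 = 2.32×10⁻³ Pa/m
Isobar spacing: Δn = ΔP/|∂P/∂n| = 200 Pa / 2.32×10⁻³ Pa/m = 86300 m ≈ 86 km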